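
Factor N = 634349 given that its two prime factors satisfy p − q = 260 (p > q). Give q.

677

Since p = q + 260, we have 634349 = q(q + 260), so q² + 260q − 634349 = 0.
Discriminant: 260² + 4·634349 = 67600 + 2537396 = 2604996; √2604996 = 1614.
q = (−260 + 1614)/2 = 677, and p = q + 260 = 937.
Check: 677 · 937 = 634349.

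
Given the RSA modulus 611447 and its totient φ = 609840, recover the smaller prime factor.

φ(n) = (p−1)(q−1) = n − (p+q) + 1, so p + q = 611447 − 609840 + 1 = 1608.
p and q are the roots of t² − 1608t + 611447 = 0.
Discriminant: 1608² − 4·611447 = 2585664 − 2445788 = 139876; √139876 = 374.
q = (1608 − 374)/2 = 617, p = (1608 + 374)/2 = 991.
Check: 617 · 991 = 611447.

617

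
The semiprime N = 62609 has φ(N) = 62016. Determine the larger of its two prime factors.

φ(n) = (p−1)(q−1) = n − (p+q) + 1, so p + q = 62609 − 62016 + 1 = 594.
p and q are the roots of t² − 594t + 62609 = 0.
Discriminant: 594² − 4·62609 = 352836 − 250436 = 102400; √102400 = 320.
q = (594 − 320)/2 = 137, p = (594 + 320)/2 = 457.
Check: 137 · 457 = 62609.

457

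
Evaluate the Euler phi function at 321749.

305280

Factor: 321749 = 31 · 97 · 107.
φ(321749) = (31−1) · (97−1) · (107−1) = 30 · 96 · 106 = 305280.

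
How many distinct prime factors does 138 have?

138 = 2 · 69
69 = 3 · 23
138 = 2 · 3 · 23, which has 3 distinct prime factors.

3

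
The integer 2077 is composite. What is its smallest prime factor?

2077 is odd.
Digit sum 16, not divisible by 3.
Ends in 7: not divisible by 5.
7: 2077 = 7·296 + 5
11: 2077 = 11·188 + 9
13: 2077 = 13·159 + 10
17: 2077 = 17·122 + 3
19: 2077 = 19·109 + 6
23: 2077 = 23·90 + 7
29: 2077 = 29·71 + 18
31: 2077 = 31·67

31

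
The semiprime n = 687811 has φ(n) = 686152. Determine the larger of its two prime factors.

863

φ(n) = (p−1)(q−1) = n − (p+q) + 1, so p + q = 687811 − 686152 + 1 = 1660.
p and q are the roots of t² − 1660t + 687811 = 0.
Discriminant: 1660² − 4·687811 = 2755600 − 2751244 = 4356; √4356 = 66.
q = (1660 − 66)/2 = 797, p = (1660 + 66)/2 = 863.
Check: 797 · 863 = 687811.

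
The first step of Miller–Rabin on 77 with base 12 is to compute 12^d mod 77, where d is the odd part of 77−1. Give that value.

77 − 1 = 76 = 2^2 · 19, so d = 19.
12^1 ≡ 12 (mod 77)
12^2 ≡ 12^2 = 144 ≡ 67 (mod 77)
12^4 ≡ 67^2 = 4489 ≡ 23 (mod 77)
12^8 ≡ 23^2 = 529 ≡ 67 (mod 77)
12^16 ≡ 67^2 = 4489 ≡ 23 (mod 77)
19 = 16 + 2 + 1 in binary powers of 2.
So 12^19 ≡ 23 · 67 · 12 ≡ 12 (mod 77).
Squaring chain: 12 → 67; never reaches −1, so base 12 is a Miller–Rabin witness that 77 is composite.

12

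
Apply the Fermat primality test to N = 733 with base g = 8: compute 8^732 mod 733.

1

8^1 ≡ 8 (mod 733)
8^2 ≡ 8^2 = 64 ≡ 64 (mod 733)
8^4 ≡ 64^2 = 4096 ≡ 431 (mod 733)
8^8 ≡ 431^2 = 185761 ≡ 312 (mod 733)
8^16 ≡ 312^2 = 97344 ≡ 588 (mod 733)
8^32 ≡ 588^2 = 345744 ≡ 501 (mod 733)
8^64 ≡ 501^2 = 251001 ≡ 315 (mod 733)
8^128 ≡ 315^2 = 99225 ≡ 270 (mod 733)
8^256 ≡ 270^2 = 72900 ≡ 333 (mod 733)
8^512 ≡ 333^2 = 110889 ≡ 206 (mod 733)
732 = 512 + 128 + 64 + 16 + 8 + 4 in binary powers of 2.
So 8^732 ≡ 206 · 270 · 315 · 588 · 312 · 431 ≡ 1 (mod 733).
Since the result is 1, base 8 gives no evidence that 733 is composite.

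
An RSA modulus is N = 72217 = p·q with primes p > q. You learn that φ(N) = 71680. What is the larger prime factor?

281

φ(n) = (p−1)(q−1) = n − (p+q) + 1, so p + q = 72217 − 71680 + 1 = 538.
p and q are the roots of t² − 538t + 72217 = 0.
Discriminant: 538² − 4·72217 = 289444 − 288868 = 576; √576 = 24.
q = (538 − 24)/2 = 257, p = (538 + 24)/2 = 281.
Check: 257 · 281 = 72217.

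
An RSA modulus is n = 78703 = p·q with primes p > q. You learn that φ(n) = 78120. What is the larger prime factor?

373

φ(n) = (p−1)(q−1) = n − (p+q) + 1, so p + q = 78703 − 78120 + 1 = 584.
p and q are the roots of t² − 584t + 78703 = 0.
Discriminant: 584² − 4·78703 = 341056 − 314812 = 26244; √26244 = 162.
q = (584 − 162)/2 = 211, p = (584 + 162)/2 = 373.
Check: 211 · 373 = 78703.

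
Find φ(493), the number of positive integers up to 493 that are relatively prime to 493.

448

Factor: 493 = 17 · 29.
φ(493) = (17−1) · (29−1) = 16 · 28 = 448.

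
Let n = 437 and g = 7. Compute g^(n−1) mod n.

64

7^1 ≡ 7 (mod 437)
7^2 ≡ 7^2 = 49 ≡ 49 (mod 437)
7^4 ≡ 49^2 = 2401 ≡ 216 (mod 437)
7^8 ≡ 216^2 = 46656 ≡ 334 (mod 437)
7^16 ≡ 334^2 = 111556 ≡ 121 (mod 437)
7^32 ≡ 121^2 = 14641 ≡ 220 (mod 437)
7^64 ≡ 220^2 = 48400 ≡ 330 (mod 437)
7^128 ≡ 330^2 = 108900 ≡ 87 (mod 437)
7^256 ≡ 87^2 = 7569 ≡ 140 (mod 437)
436 = 256 + 128 + 32 + 16 + 4 in binary powers of 2.
So 7^436 ≡ 140 · 87 · 220 · 121 · 216 ≡ 64 (mod 437).
Since 64 ≠ 1, base 7 is a Fermat witness: 437 is composite.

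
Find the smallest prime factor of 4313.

4313 is odd.
Digit sum 11, not divisible by 3.
Ends in 3: not divisible by 5.
7: 4313 = 7·616 + 1
11: 4313 = 11·392 + 1
13: 4313 = 13·331 + 10
17: 4313 = 17·253 + 12
19: 4313 = 19·227

19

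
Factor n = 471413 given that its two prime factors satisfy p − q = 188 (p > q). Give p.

Since p = q + 188, we have 471413 = q(q + 188), so q² + 188q − 471413 = 0.
Discriminant: 188² + 4·471413 = 35344 + 1885652 = 1920996; √1920996 = 1386.
q = (−188 + 1386)/2 = 599, and p = q + 188 = 787.
Check: 599 · 787 = 471413.

787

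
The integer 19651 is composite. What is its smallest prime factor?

43

19651 is odd.
Digit sum 22, not divisible by 3.
Ends in 1: not divisible by 5.
7: 19651 = 7·2807 + 2
11: 19651 = 11·1786 + 5
13: 19651 = 13·1511 + 8
17: 19651 = 17·1155 + 16
19: 19651 = 19·1034 + 5
23: 19651 = 23·854 + 9
29: 19651 = 29·677 + 18
31: 19651 = 31·633 + 28
37: 19651 = 37·531 + 4
41: 19651 = 41·479 + 12
43: 19651 = 43·457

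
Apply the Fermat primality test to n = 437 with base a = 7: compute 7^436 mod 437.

7^1 ≡ 7 (mod 437)
7^2 ≡ 7^2 = 49 ≡ 49 (mod 437)
7^4 ≡ 49^2 = 2401 ≡ 216 (mod 437)
7^8 ≡ 216^2 = 46656 ≡ 334 (mod 437)
7^16 ≡ 334^2 = 111556 ≡ 121 (mod 437)
7^32 ≡ 121^2 = 14641 ≡ 220 (mod 437)
7^64 ≡ 220^2 = 48400 ≡ 330 (mod 437)
7^128 ≡ 330^2 = 108900 ≡ 87 (mod 437)
7^256 ≡ 87^2 = 7569 ≡ 140 (mod 437)
436 = 256 + 128 + 32 + 16 + 4 in binary powers of 2.
So 7^436 ≡ 140 · 87 · 220 · 121 · 216 ≡ 64 (mod 437).
Since 64 ≠ 1, base 7 is a Fermat witness: 437 is composite.

64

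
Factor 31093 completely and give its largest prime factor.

59

31093 = 17 · 1829
1829 = 31 · 59
59 is prime.
So 31093 = 17 · 31 · 59; the largest prime factor is 59.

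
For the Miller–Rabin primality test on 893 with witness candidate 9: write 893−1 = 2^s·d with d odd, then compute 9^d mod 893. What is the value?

893 − 1 = 892 = 2^2 · 223, so d = 223.
9^1 ≡ 9 (mod 893)
9^2 ≡ 9^2 = 81 ≡ 81 (mod 893)
9^4 ≡ 81^2 = 6561 ≡ 310 (mod 893)
9^8 ≡ 310^2 = 96100 ≡ 549 (mod 893)
9^16 ≡ 549^2 = 301401 ≡ 460 (mod 893)
9^32 ≡ 460^2 = 211600 ≡ 852 (mod 893)
9^64 ≡ 852^2 = 725904 ≡ 788 (mod 893)
9^128 ≡ 788^2 = 620944 ≡ 309 (mod 893)
223 = 128 + 64 + 16 + 8 + 4 + 2 + 1 in binary powers of 2.
So 9^223 ≡ 309 · 788 · 460 · 549 · 310 · 81 · 9 ≡ 460 (mod 893).
Squaring chain: 460 → 852; never reaches −1, so base 9 is a Miller–Rabin witness that 893 is composite.

460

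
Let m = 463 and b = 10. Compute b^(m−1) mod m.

10^1 ≡ 10 (mod 463)
10^2 ≡ 10^2 = 100 ≡ 100 (mod 463)
10^4 ≡ 100^2 = 10000 ≡ 277 (mod 463)
10^8 ≡ 277^2 = 76729 ≡ 334 (mod 463)
10^16 ≡ 334^2 = 111556 ≡ 436 (mod 463)
10^32 ≡ 436^2 = 190096 ≡ 266 (mod 463)
10^64 ≡ 266^2 = 70756 ≡ 380 (mod 463)
10^128 ≡ 380^2 = 144400 ≡ 407 (mod 463)
10^256 ≡ 407^2 = 165649 ≡ 358 (mod 463)
462 = 256 + 128 + 64 + 8 + 4 + 2 in binary powers of 2.
So 10^462 ≡ 358 · 407 · 380 · 334 · 277 · 100 ≡ 1 (mod 463).
Since the result is 1, base 10 gives no evidence that 463 is composite.

1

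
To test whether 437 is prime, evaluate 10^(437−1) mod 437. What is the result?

10^1 ≡ 10 (mod 437)
10^2 ≡ 10^2 = 100 ≡ 100 (mod 437)
10^4 ≡ 100^2 = 10000 ≡ 386 (mod 437)
10^8 ≡ 386^2 = 148996 ≡ 416 (mod 437)
10^16 ≡ 416^2 = 173056 ≡ 4 (mod 437)
10^32 ≡ 4^2 = 16 ≡ 16 (mod 437)
10^64 ≡ 16^2 = 256 ≡ 256 (mod 437)
10^128 ≡ 256^2 = 65536 ≡ 423 (mod 437)
10^256 ≡ 423^2 = 178929 ≡ 196 (mod 437)
436 = 256 + 128 + 32 + 16 + 4 in binary powers of 2.
So 10^436 ≡ 196 · 423 · 16 · 4 · 386 ≡ 101 (mod 437).
Since 101 ≠ 1, base 10 is a Fermat witness: 437 is composite.

101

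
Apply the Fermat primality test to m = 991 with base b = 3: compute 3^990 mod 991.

1

3^1 ≡ 3 (mod 991)
3^2 ≡ 3^2 = 9 ≡ 9 (mod 991)
3^4 ≡ 9^2 = 81 ≡ 81 (mod 991)
3^8 ≡ 81^2 = 6561 ≡ 615 (mod 991)
3^16 ≡ 615^2 = 378225 ≡ 654 (mod 991)
3^32 ≡ 654^2 = 427716 ≡ 595 (mod 991)
3^64 ≡ 595^2 = 354025 ≡ 238 (mod 991)
3^128 ≡ 238^2 = 56644 ≡ 157 (mod 991)
3^256 ≡ 157^2 = 24649 ≡ 865 (mod 991)
3^512 ≡ 865^2 = 748225 ≡ 20 (mod 991)
990 = 512 + 256 + 128 + 64 + 16 + 8 + 4 + 2 in binary powers of 2.
So 3^990 ≡ 20 · 865 · 157 · 238 · 654 · 615 · 81 · 9 ≡ 1 (mod 991).
Since the result is 1, base 3 gives no evidence that 991 is composite.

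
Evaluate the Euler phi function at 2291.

2184

Factor: 2291 = 29 · 79.
φ(2291) = (29−1) · (79−1) = 28 · 78 = 2184.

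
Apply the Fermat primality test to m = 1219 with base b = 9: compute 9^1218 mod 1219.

289

9^1 ≡ 9 (mod 1219)
9^2 ≡ 9^2 = 81 ≡ 81 (mod 1219)
9^4 ≡ 81^2 = 6561 ≡ 466 (mod 1219)
9^8 ≡ 466^2 = 217156 ≡ 174 (mod 1219)
9^16 ≡ 174^2 = 30276 ≡ 1020 (mod 1219)
9^32 ≡ 1020^2 = 1040400 ≡ 593 (mod 1219)
9^64 ≡ 593^2 = 351649 ≡ 577 (mod 1219)
9^128 ≡ 577^2 = 332929 ≡ 142 (mod 1219)
9^256 ≡ 142^2 = 20164 ≡ 660 (mod 1219)
9^512 ≡ 660^2 = 435600 ≡ 417 (mod 1219)
9^1024 ≡ 417^2 = 173889 ≡ 791 (mod 1219)
1218 = 1024 + 128 + 64 + 2 in binary powers of 2.
So 9^1218 ≡ 791 · 142 · 577 · 81 ≡ 289 (mod 1219).
Since 289 ≠ 1, base 9 is a Fermat witness: 1219 is composite.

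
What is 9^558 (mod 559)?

274

9^1 ≡ 9 (mod 559)
9^2 ≡ 9^2 = 81 ≡ 81 (mod 559)
9^4 ≡ 81^2 = 6561 ≡ 412 (mod 559)
9^8 ≡ 412^2 = 169744 ≡ 367 (mod 559)
9^16 ≡ 367^2 = 134689 ≡ 529 (mod 559)
9^32 ≡ 529^2 = 279841 ≡ 341 (mod 559)
9^64 ≡ 341^2 = 116281 ≡ 9 (mod 559)
9^128 ≡ 9^2 = 81 ≡ 81 (mod 559)
9^256 ≡ 81^2 = 6561 ≡ 412 (mod 559)
9^512 ≡ 412^2 = 169744 ≡ 367 (mod 559)
558 = 512 + 32 + 8 + 4 + 2 in binary powers of 2.
So 9^558 ≡ 367 · 341 · 367 · 412 · 81 ≡ 274 (mod 559).
Since 274 ≠ 1, base 9 is a Fermat witness: 559 is composite.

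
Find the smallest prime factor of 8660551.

59

8660551 is odd.
Digit sum 31, not divisible by 3.
Ends in 1: not divisible by 5.
7: 8660551 = 7·1237221 + 4
11: 8660551 = 11·787322 + 9
13: 8660551 = 13·666196 + 3
17: 8660551 = 17·509444 + 3
19: 8660551 = 19·455818 + 9
23: 8660551 = 23·376545 + 16
29: 8660551 = 29·298639 + 20
31: 8660551 = 31·279372 + 19
37: 8660551 = 37·234068 + 35
41: 8660551 = 41·211232 + 39
43: 8660551 = 43·201408 + 7
47: 8660551 = 47·184267 + 2
53: 8660551 = 53·163406 + 33
59: 8660551 = 59·146789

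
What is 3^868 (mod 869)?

3^1 ≡ 3 (mod 869)
3^2 ≡ 3^2 = 9 ≡ 9 (mod 869)
3^4 ≡ 9^2 = 81 ≡ 81 (mod 869)
3^8 ≡ 81^2 = 6561 ≡ 478 (mod 869)
3^16 ≡ 478^2 = 228484 ≡ 806 (mod 869)
3^32 ≡ 806^2 = 649636 ≡ 493 (mod 869)
3^64 ≡ 493^2 = 243049 ≡ 598 (mod 869)
3^128 ≡ 598^2 = 357604 ≡ 445 (mod 869)
3^256 ≡ 445^2 = 198025 ≡ 762 (mod 869)
3^512 ≡ 762^2 = 580644 ≡ 152 (mod 869)
868 = 512 + 256 + 64 + 32 + 4 in binary powers of 2.
So 3^868 ≡ 152 · 762 · 598 · 493 · 81 ≡ 115 (mod 869).
Since 115 ≠ 1, base 3 is a Fermat witness: 869 is composite.

115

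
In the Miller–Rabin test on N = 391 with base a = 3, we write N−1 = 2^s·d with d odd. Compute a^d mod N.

391 − 1 = 390 = 2^1 · 195, so d = 195.
3^1 ≡ 3 (mod 391)
3^2 ≡ 3^2 = 9 ≡ 9 (mod 391)
3^4 ≡ 9^2 = 81 ≡ 81 (mod 391)
3^8 ≡ 81^2 = 6561 ≡ 305 (mod 391)
3^16 ≡ 305^2 = 93025 ≡ 358 (mod 391)
3^32 ≡ 358^2 = 128164 ≡ 307 (mod 391)
3^64 ≡ 307^2 = 94249 ≡ 18 (mod 391)
3^128 ≡ 18^2 = 324 ≡ 324 (mod 391)
195 = 128 + 64 + 2 + 1 in binary powers of 2.
So 3^195 ≡ 324 · 18 · 9 · 3 ≡ 282 (mod 391).
Squaring chain: 282; never reaches −1, so base 3 is a Miller–Rabin witness that 391 is composite.

282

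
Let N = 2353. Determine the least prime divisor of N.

13

2353 is odd.
Digit sum 13, not divisible by 3.
Ends in 3: not divisible by 5.
7: 2353 = 7·336 + 1
11: 2353 = 11·213 + 10
13: 2353 = 13·181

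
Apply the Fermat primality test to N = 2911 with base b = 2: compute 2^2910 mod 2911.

245

2^1 ≡ 2 (mod 2911)
2^2 ≡ 2^2 = 4 ≡ 4 (mod 2911)
2^4 ≡ 4^2 = 16 ≡ 16 (mod 2911)
2^8 ≡ 16^2 = 256 ≡ 256 (mod 2911)
2^16 ≡ 256^2 = 65536 ≡ 1494 (mod 2911)
2^32 ≡ 1494^2 = 2232036 ≡ 2210 (mod 2911)
2^64 ≡ 2210^2 = 4884100 ≡ 2353 (mod 2911)
2^128 ≡ 2353^2 = 5536609 ≡ 2798 (mod 2911)
2^256 ≡ 2798^2 = 7828804 ≡ 1125 (mod 2911)
2^512 ≡ 1125^2 = 1265625 ≡ 2251 (mod 2911)
2^1024 ≡ 2251^2 = 5067001 ≡ 1861 (mod 2911)
2^2048 ≡ 1861^2 = 3463321 ≡ 2142 (mod 2911)
2910 = 2048 + 512 + 256 + 64 + 16 + 8 + 4 + 2 in binary powers of 2.
So 2^2910 ≡ 2142 · 2251 · 1125 · 2353 · 1494 · 256 · 16 · 4 ≡ 245 (mod 2911).
Since 245 ≠ 1, base 2 is a Fermat witness: 2911 is composite.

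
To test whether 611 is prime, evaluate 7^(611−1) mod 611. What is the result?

7^1 ≡ 7 (mod 611)
7^2 ≡ 7^2 = 49 ≡ 49 (mod 611)
7^4 ≡ 49^2 = 2401 ≡ 568 (mod 611)
7^8 ≡ 568^2 = 322624 ≡ 16 (mod 611)
7^16 ≡ 16^2 = 256 ≡ 256 (mod 611)
7^32 ≡ 256^2 = 65536 ≡ 159 (mod 611)
7^64 ≡ 159^2 = 25281 ≡ 230 (mod 611)
7^128 ≡ 230^2 = 52900 ≡ 354 (mod 611)
7^256 ≡ 354^2 = 125316 ≡ 61 (mod 611)
7^512 ≡ 61^2 = 3721 ≡ 55 (mod 611)
610 = 512 + 64 + 32 + 2 in binary powers of 2.
So 7^610 ≡ 55 · 230 · 159 · 49 ≡ 17 (mod 611).
Since 17 ≠ 1, base 7 is a Fermat witness: 611 is composite.

17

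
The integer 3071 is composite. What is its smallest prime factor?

37

3071 is odd.
Digit sum 11, not divisible by 3.
Ends in 1: not divisible by 5.
7: 3071 = 7·438 + 5
11: 3071 = 11·279 + 2
13: 3071 = 13·236 + 3
17: 3071 = 17·180 + 11
19: 3071 = 19·161 + 12
23: 3071 = 23·133 + 12
29: 3071 = 29·105 + 26
31: 3071 = 31·99 + 2
37: 3071 = 37·83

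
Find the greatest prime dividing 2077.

67

2077 = 31 · 67
67 is prime.
So 2077 = 31 · 67; the largest prime factor is 67.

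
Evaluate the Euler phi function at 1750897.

1705440

Factor: 1750897 = 89 · 103 · 191.
φ(1750897) = (89−1) · (103−1) · (191−1) = 88 · 102 · 190 = 1705440.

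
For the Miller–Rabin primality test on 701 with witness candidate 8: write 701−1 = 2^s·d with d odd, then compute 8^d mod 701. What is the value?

701 − 1 = 700 = 2^2 · 175, so d = 175.
8^1 ≡ 8 (mod 701)
8^2 ≡ 8^2 = 64 ≡ 64 (mod 701)
8^4 ≡ 64^2 = 4096 ≡ 591 (mod 701)
8^8 ≡ 591^2 = 349281 ≡ 183 (mod 701)
8^16 ≡ 183^2 = 33489 ≡ 542 (mod 701)
8^32 ≡ 542^2 = 293764 ≡ 45 (mod 701)
8^64 ≡ 45^2 = 2025 ≡ 623 (mod 701)
8^128 ≡ 623^2 = 388129 ≡ 476 (mod 701)
175 = 128 + 32 + 8 + 4 + 2 + 1 in binary powers of 2.
So 8^175 ≡ 476 · 45 · 183 · 591 · 64 · 8 ≡ 135 (mod 701).
Squaring chain: 135 → 700; reaches −1, so base 8 does not prove 701 composite.

135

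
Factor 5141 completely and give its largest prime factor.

97

5141 = 53 · 97
97 is prime.
So 5141 = 53 · 97; the largest prime factor is 97.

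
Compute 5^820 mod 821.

5^1 ≡ 5 (mod 821)
5^2 ≡ 5^2 = 25 ≡ 25 (mod 821)
5^4 ≡ 25^2 = 625 ≡ 625 (mod 821)
5^8 ≡ 625^2 = 390625 ≡ 650 (mod 821)
5^16 ≡ 650^2 = 422500 ≡ 506 (mod 821)
5^32 ≡ 506^2 = 256036 ≡ 705 (mod 821)
5^64 ≡ 705^2 = 497025 ≡ 320 (mod 821)
5^128 ≡ 320^2 = 102400 ≡ 596 (mod 821)
5^256 ≡ 596^2 = 355216 ≡ 544 (mod 821)
5^512 ≡ 544^2 = 295936 ≡ 376 (mod 821)
820 = 512 + 256 + 32 + 16 + 4 in binary powers of 2.
So 5^820 ≡ 376 · 544 · 705 · 506 · 625 ≡ 1 (mod 821).
Since the result is 1, base 5 gives no evidence that 821 is composite.

1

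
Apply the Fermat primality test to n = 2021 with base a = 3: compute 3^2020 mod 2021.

3^1 ≡ 3 (mod 2021)
3^2 ≡ 3^2 = 9 ≡ 9 (mod 2021)
3^4 ≡ 9^2 = 81 ≡ 81 (mod 2021)
3^8 ≡ 81^2 = 6561 ≡ 498 (mod 2021)
3^16 ≡ 498^2 = 248004 ≡ 1442 (mod 2021)
3^32 ≡ 1442^2 = 2079364 ≡ 1776 (mod 2021)
3^64 ≡ 1776^2 = 3154176 ≡ 1416 (mod 2021)
3^128 ≡ 1416^2 = 2005056 ≡ 224 (mod 2021)
3^256 ≡ 224^2 = 50176 ≡ 1672 (mod 2021)
3^512 ≡ 1672^2 = 2795584 ≡ 541 (mod 2021)
3^1024 ≡ 541^2 = 292681 ≡ 1657 (mod 2021)
2020 = 1024 + 512 + 256 + 128 + 64 + 32 + 4 in binary powers of 2.
So 3^2020 ≡ 1657 · 541 · 1672 · 224 · 1416 · 1776 · 81 ≡ 253 (mod 2021).
Since 253 ≠ 1, base 3 is a Fermat witness: 2021 is composite.

253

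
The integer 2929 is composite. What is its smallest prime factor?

29

2929 is odd.
Digit sum 22, not divisible by 3.
Ends in 9: not divisible by 5.
7: 2929 = 7·418 + 3
11: 2929 = 11·266 + 3
13: 2929 = 13·225 + 4
17: 2929 = 17·172 + 5
19: 2929 = 19·154 + 3
23: 2929 = 23·127 + 8
29: 2929 = 29·101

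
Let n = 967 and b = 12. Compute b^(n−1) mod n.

12^1 ≡ 12 (mod 967)
12^2 ≡ 12^2 = 144 ≡ 144 (mod 967)
12^4 ≡ 144^2 = 20736 ≡ 429 (mod 967)
12^8 ≡ 429^2 = 184041 ≡ 311 (mod 967)
12^16 ≡ 311^2 = 96721 ≡ 21 (mod 967)
12^32 ≡ 21^2 = 441 ≡ 441 (mod 967)
12^64 ≡ 441^2 = 194481 ≡ 114 (mod 967)
12^128 ≡ 114^2 = 12996 ≡ 425 (mod 967)
12^256 ≡ 425^2 = 180625 ≡ 763 (mod 967)
12^512 ≡ 763^2 = 582169 ≡ 35 (mod 967)
966 = 512 + 256 + 128 + 64 + 4 + 2 in binary powers of 2.
So 12^966 ≡ 35 · 763 · 425 · 114 · 429 · 144 ≡ 1 (mod 967).
Since the result is 1, base 12 gives no evidence that 967 is composite.

1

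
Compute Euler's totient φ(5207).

5040

Factor: 5207 = 41 · 127.
φ(5207) = (41−1) · (127−1) = 40 · 126 = 5040.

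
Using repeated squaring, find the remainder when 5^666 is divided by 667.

169

5^1 ≡ 5 (mod 667)
5^2 ≡ 5^2 = 25 ≡ 25 (mod 667)
5^4 ≡ 25^2 = 625 ≡ 625 (mod 667)
5^8 ≡ 625^2 = 390625 ≡ 430 (mod 667)
5^16 ≡ 430^2 = 184900 ≡ 141 (mod 667)
5^32 ≡ 141^2 = 19881 ≡ 538 (mod 667)
5^64 ≡ 538^2 = 289444 ≡ 633 (mod 667)
5^128 ≡ 633^2 = 400689 ≡ 489 (mod 667)
5^256 ≡ 489^2 = 239121 ≡ 335 (mod 667)
5^512 ≡ 335^2 = 112225 ≡ 169 (mod 667)
666 = 512 + 128 + 16 + 8 + 2 in binary powers of 2.
So 5^666 ≡ 169 · 489 · 141 · 430 · 25 ≡ 169 (mod 667).
Since 169 ≠ 1, base 5 is a Fermat witness: 667 is composite.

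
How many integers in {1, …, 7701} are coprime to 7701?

Factor: 7701 = 3 · 17 · 151.
φ(7701) = (3−1) · (17−1) · (151−1) = 2 · 16 · 150 = 4800.

4800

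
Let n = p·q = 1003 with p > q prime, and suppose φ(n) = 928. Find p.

59

φ(n) = (p−1)(q−1) = n − (p+q) + 1, so p + q = 1003 − 928 + 1 = 76.
p and q are the roots of t² − 76t + 1003 = 0.
Discriminant: 76² − 4·1003 = 5776 − 4012 = 1764; √1764 = 42.
q = (76 − 42)/2 = 17, p = (76 + 42)/2 = 59.
Check: 17 · 59 = 1003.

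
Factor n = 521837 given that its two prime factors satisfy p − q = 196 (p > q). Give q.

631

Since p = q + 196, we have 521837 = q(q + 196), so q² + 196q − 521837 = 0.
Discriminant: 196² + 4·521837 = 38416 + 2087348 = 2125764; √2125764 = 1458.
q = (−196 + 1458)/2 = 631, and p = q + 196 = 827.
Check: 631 · 827 = 521837.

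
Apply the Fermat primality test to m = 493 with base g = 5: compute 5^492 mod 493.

344

5^1 ≡ 5 (mod 493)
5^2 ≡ 5^2 = 25 ≡ 25 (mod 493)
5^4 ≡ 25^2 = 625 ≡ 132 (mod 493)
5^8 ≡ 132^2 = 17424 ≡ 169 (mod 493)
5^16 ≡ 169^2 = 28561 ≡ 460 (mod 493)
5^32 ≡ 460^2 = 211600 ≡ 103 (mod 493)
5^64 ≡ 103^2 = 10609 ≡ 256 (mod 493)
5^128 ≡ 256^2 = 65536 ≡ 460 (mod 493)
5^256 ≡ 460^2 = 211600 ≡ 103 (mod 493)
492 = 256 + 128 + 64 + 32 + 8 + 4 in binary powers of 2.
So 5^492 ≡ 103 · 460 · 256 · 103 · 169 · 132 ≡ 344 (mod 493).
Since 344 ≠ 1, base 5 is a Fermat witness: 493 is composite.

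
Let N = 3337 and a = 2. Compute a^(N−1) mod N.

1835

2^1 ≡ 2 (mod 3337)
2^2 ≡ 2^2 = 4 ≡ 4 (mod 3337)
2^4 ≡ 4^2 = 16 ≡ 16 (mod 3337)
2^8 ≡ 16^2 = 256 ≡ 256 (mod 3337)
2^16 ≡ 256^2 = 65536 ≡ 2133 (mod 3337)
2^32 ≡ 2133^2 = 4549689 ≡ 1358 (mod 3337)
2^64 ≡ 1358^2 = 1844164 ≡ 2140 (mod 3337)
2^128 ≡ 2140^2 = 4579600 ≡ 1236 (mod 3337)
2^256 ≡ 1236^2 = 1527696 ≡ 2687 (mod 3337)
2^512 ≡ 2687^2 = 7219969 ≡ 2038 (mod 3337)
2^1024 ≡ 2038^2 = 4153444 ≡ 2216 (mod 3337)
2^2048 ≡ 2216^2 = 4910656 ≡ 1929 (mod 3337)
3336 = 2048 + 1024 + 256 + 8 in binary powers of 2.
So 2^3336 ≡ 1929 · 2216 · 2687 · 256 ≡ 1835 (mod 3337).
Since 1835 ≠ 1, base 2 is a Fermat witness: 3337 is composite.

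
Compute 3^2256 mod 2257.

729

3^1 ≡ 3 (mod 2257)
3^2 ≡ 3^2 = 9 ≡ 9 (mod 2257)
3^4 ≡ 9^2 = 81 ≡ 81 (mod 2257)
3^8 ≡ 81^2 = 6561 ≡ 2047 (mod 2257)
3^16 ≡ 2047^2 = 4190209 ≡ 1217 (mod 2257)
3^32 ≡ 1217^2 = 1481089 ≡ 497 (mod 2257)
3^64 ≡ 497^2 = 247009 ≡ 996 (mod 2257)
3^128 ≡ 996^2 = 992016 ≡ 1193 (mod 2257)
3^256 ≡ 1193^2 = 1423249 ≡ 1339 (mod 2257)
3^512 ≡ 1339^2 = 1792921 ≡ 863 (mod 2257)
3^1024 ≡ 863^2 = 744769 ≡ 2216 (mod 2257)
3^2048 ≡ 2216^2 = 4910656 ≡ 1681 (mod 2257)
2256 = 2048 + 128 + 64 + 16 in binary powers of 2.
So 3^2256 ≡ 1681 · 1193 · 996 · 1217 ≡ 729 (mod 2257).
Since 729 ≠ 1, base 3 is a Fermat witness: 2257 is composite.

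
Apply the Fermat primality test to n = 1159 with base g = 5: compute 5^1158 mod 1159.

729

5^1 ≡ 5 (mod 1159)
5^2 ≡ 5^2 = 25 ≡ 25 (mod 1159)
5^4 ≡ 25^2 = 625 ≡ 625 (mod 1159)
5^8 ≡ 625^2 = 390625 ≡ 42 (mod 1159)
5^16 ≡ 42^2 = 1764 ≡ 605 (mod 1159)
5^32 ≡ 605^2 = 366025 ≡ 940 (mod 1159)
5^64 ≡ 940^2 = 883600 ≡ 442 (mod 1159)
5^128 ≡ 442^2 = 195364 ≡ 652 (mod 1159)
5^256 ≡ 652^2 = 425104 ≡ 910 (mod 1159)
5^512 ≡ 910^2 = 828100 ≡ 574 (mod 1159)
5^1024 ≡ 574^2 = 329476 ≡ 320 (mod 1159)
1158 = 1024 + 128 + 4 + 2 in binary powers of 2.
So 5^1158 ≡ 320 · 652 · 625 · 25 ≡ 729 (mod 1159).
Since 729 ≠ 1, base 5 is a Fermat witness: 1159 is composite.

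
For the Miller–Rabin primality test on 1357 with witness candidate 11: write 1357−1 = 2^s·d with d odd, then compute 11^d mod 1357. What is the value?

1357 − 1 = 1356 = 2^2 · 339, so d = 339.
11^1 ≡ 11 (mod 1357)
11^2 ≡ 11^2 = 121 ≡ 121 (mod 1357)
11^4 ≡ 121^2 = 14641 ≡ 1071 (mod 1357)
11^8 ≡ 1071^2 = 1147041 ≡ 376 (mod 1357)
11^16 ≡ 376^2 = 141376 ≡ 248 (mod 1357)
11^32 ≡ 248^2 = 61504 ≡ 439 (mod 1357)
11^64 ≡ 439^2 = 192721 ≡ 27 (mod 1357)
11^128 ≡ 27^2 = 729 ≡ 729 (mod 1357)
11^256 ≡ 729^2 = 531441 ≡ 854 (mod 1357)
339 = 256 + 64 + 16 + 2 + 1 in binary powers of 2.
So 11^339 ≡ 854 · 27 · 248 · 121 · 11 ≡ 364 (mod 1357).
Squaring chain: 364 → 867; never reaches −1, so base 11 is a Miller–Rabin witness that 1357 is composite.

364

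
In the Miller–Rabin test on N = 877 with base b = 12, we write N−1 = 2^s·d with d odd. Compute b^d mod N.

877 − 1 = 876 = 2^2 · 219, so d = 219.
12^1 ≡ 12 (mod 877)
12^2 ≡ 12^2 = 144 ≡ 144 (mod 877)
12^4 ≡ 144^2 = 20736 ≡ 565 (mod 877)
12^8 ≡ 565^2 = 319225 ≡ 874 (mod 877)
12^16 ≡ 874^2 = 763876 ≡ 9 (mod 877)
12^32 ≡ 9^2 = 81 ≡ 81 (mod 877)
12^64 ≡ 81^2 = 6561 ≡ 422 (mod 877)
12^128 ≡ 422^2 = 178084 ≡ 53 (mod 877)
219 = 128 + 64 + 16 + 8 + 2 + 1 in binary powers of 2.
So 12^219 ≡ 53 · 422 · 9 · 874 · 144 · 12 ≡ 1 (mod 877).
Since 12^d ≡ 1 (mod 877), base 12 does not prove 877 composite.

1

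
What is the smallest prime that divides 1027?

1027 is odd.
Digit sum 10, not divisible by 3.
Ends in 7: not divisible by 5.
7: 1027 = 7·146 + 5
11: 1027 = 11·93 + 4
13: 1027 = 13·79

13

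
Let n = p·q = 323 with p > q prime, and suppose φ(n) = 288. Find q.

17

φ(n) = (p−1)(q−1) = n − (p+q) + 1, so p + q = 323 − 288 + 1 = 36.
p and q are the roots of t² − 36t + 323 = 0.
Discriminant: 36² − 4·323 = 1296 − 1292 = 4; √4 = 2.
q = (36 − 2)/2 = 17, p = (36 + 2)/2 = 19.
Check: 17 · 19 = 323.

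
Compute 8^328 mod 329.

8^1 ≡ 8 (mod 329)
8^2 ≡ 8^2 = 64 ≡ 64 (mod 329)
8^4 ≡ 64^2 = 4096 ≡ 148 (mod 329)
8^8 ≡ 148^2 = 21904 ≡ 190 (mod 329)
8^16 ≡ 190^2 = 36100 ≡ 239 (mod 329)
8^32 ≡ 239^2 = 57121 ≡ 204 (mod 329)
8^64 ≡ 204^2 = 41616 ≡ 162 (mod 329)
8^128 ≡ 162^2 = 26244 ≡ 253 (mod 329)
8^256 ≡ 253^2 = 64009 ≡ 183 (mod 329)
328 = 256 + 64 + 8 in binary powers of 2.
So 8^328 ≡ 183 · 162 · 190 ≡ 260 (mod 329).
Since 260 ≠ 1, base 8 is a Fermat witness: 329 is composite.

260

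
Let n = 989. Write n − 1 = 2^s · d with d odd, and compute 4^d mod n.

989 − 1 = 988 = 2^2 · 247, so d = 247.
4^1 ≡ 4 (mod 989)
4^2 ≡ 4^2 = 16 ≡ 16 (mod 989)
4^4 ≡ 16^2 = 256 ≡ 256 (mod 989)
4^8 ≡ 256^2 = 65536 ≡ 262 (mod 989)
4^16 ≡ 262^2 = 68644 ≡ 403 (mod 989)
4^32 ≡ 403^2 = 162409 ≡ 213 (mod 989)
4^64 ≡ 213^2 = 45369 ≡ 864 (mod 989)
4^128 ≡ 864^2 = 746496 ≡ 790 (mod 989)
247 = 128 + 64 + 32 + 16 + 4 + 2 + 1 in binary powers of 2.
So 4^247 ≡ 790 · 864 · 213 · 403 · 256 · 16 · 4 ≡ 403 (mod 989).
Squaring chain: 403 → 213; never reaches −1, so base 4 is a Miller–Rabin witness that 989 is composite.

403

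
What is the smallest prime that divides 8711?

8711 is odd.
Digit sum 17, not divisible by 3.
Ends in 1: not divisible by 5.
7: 8711 = 7·1244 + 3
11: 8711 = 11·791 + 10
13: 8711 = 13·670 + 1
17: 8711 = 17·512 + 7
19: 8711 = 19·458 + 9
23: 8711 = 23·378 + 17
29: 8711 = 29·300 + 11
31: 8711 = 31·281

31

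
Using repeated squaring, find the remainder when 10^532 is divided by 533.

10^1 ≡ 10 (mod 533)
10^2 ≡ 10^2 = 100 ≡ 100 (mod 533)
10^4 ≡ 100^2 = 10000 ≡ 406 (mod 533)
10^8 ≡ 406^2 = 164836 ≡ 139 (mod 533)
10^16 ≡ 139^2 = 19321 ≡ 133 (mod 533)
10^32 ≡ 133^2 = 17689 ≡ 100 (mod 533)
10^64 ≡ 100^2 = 10000 ≡ 406 (mod 533)
10^128 ≡ 406^2 = 164836 ≡ 139 (mod 533)
10^256 ≡ 139^2 = 19321 ≡ 133 (mod 533)
10^512 ≡ 133^2 = 17689 ≡ 100 (mod 533)
532 = 512 + 16 + 4 in binary powers of 2.
So 10^532 ≡ 100 · 133 · 406 ≡ 510 (mod 533).
Since 510 ≠ 1, base 10 is a Fermat witness: 533 is composite.

510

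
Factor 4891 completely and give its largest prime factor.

4891 = 67 · 73
73 is prime.
So 4891 = 67 · 73; the largest prime factor is 73.

73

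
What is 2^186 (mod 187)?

2^1 ≡ 2 (mod 187)
2^2 ≡ 2^2 = 4 ≡ 4 (mod 187)
2^4 ≡ 4^2 = 16 ≡ 16 (mod 187)
2^8 ≡ 16^2 = 256 ≡ 69 (mod 187)
2^16 ≡ 69^2 = 4761 ≡ 86 (mod 187)
2^32 ≡ 86^2 = 7396 ≡ 103 (mod 187)
2^64 ≡ 103^2 = 10609 ≡ 137 (mod 187)
2^128 ≡ 137^2 = 18769 ≡ 69 (mod 187)
186 = 128 + 32 + 16 + 8 + 2 in binary powers of 2.
So 2^186 ≡ 69 · 103 · 86 · 69 · 4 ≡ 174 (mod 187).
Since 174 ≠ 1, base 2 is a Fermat witness: 187 is composite.

174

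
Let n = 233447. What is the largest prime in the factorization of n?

233447 = 43 · 5429
5429 = 61 · 89
89 is prime.
So 233447 = 43 · 61 · 89; the largest prime factor is 89.

89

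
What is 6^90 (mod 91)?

64

6^1 ≡ 6 (mod 91)
6^2 ≡ 6^2 = 36 ≡ 36 (mod 91)
6^4 ≡ 36^2 = 1296 ≡ 22 (mod 91)
6^8 ≡ 22^2 = 484 ≡ 29 (mod 91)
6^16 ≡ 29^2 = 841 ≡ 22 (mod 91)
6^32 ≡ 22^2 = 484 ≡ 29 (mod 91)
6^64 ≡ 29^2 = 841 ≡ 22 (mod 91)
90 = 64 + 16 + 8 + 2 in binary powers of 2.
So 6^90 ≡ 22 · 22 · 29 · 36 ≡ 64 (mod 91).
Since 64 ≠ 1, base 6 is a Fermat witness: 91 is composite.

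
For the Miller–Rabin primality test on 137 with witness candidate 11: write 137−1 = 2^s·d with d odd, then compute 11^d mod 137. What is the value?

100

137 − 1 = 136 = 2^3 · 17, so d = 17.
11^1 ≡ 11 (mod 137)
11^2 ≡ 11^2 = 121 ≡ 121 (mod 137)
11^4 ≡ 121^2 = 14641 ≡ 119 (mod 137)
11^8 ≡ 119^2 = 14161 ≡ 50 (mod 137)
11^16 ≡ 50^2 = 2500 ≡ 34 (mod 137)
17 = 16 + 1 in binary powers of 2.
So 11^17 ≡ 34 · 11 ≡ 100 (mod 137).
Squaring chain: 100 → 136 → 1; reaches −1, so base 11 does not prove 137 composite.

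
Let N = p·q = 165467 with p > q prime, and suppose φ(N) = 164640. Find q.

φ(n) = (p−1)(q−1) = n − (p+q) + 1, so p + q = 165467 − 164640 + 1 = 828.
p and q are the roots of t² − 828t + 165467 = 0.
Discriminant: 828² − 4·165467 = 685584 − 661868 = 23716; √23716 = 154.
q = (828 − 154)/2 = 337, p = (828 + 154)/2 = 491.
Check: 337 · 491 = 165467.

337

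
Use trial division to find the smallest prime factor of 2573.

2573 is odd.
Digit sum 17, not divisible by 3.
Ends in 3: not divisible by 5.
7: 2573 = 7·367 + 4
11: 2573 = 11·233 + 10
13: 2573 = 13·197 + 12
17: 2573 = 17·151 + 6
19: 2573 = 19·135 + 8
23: 2573 = 23·111 + 20
29: 2573 = 29·88 + 21
31: 2573 = 31·83

31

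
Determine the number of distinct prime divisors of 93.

93 = 3 · 31
93 = 3 · 31, which has 2 distinct prime factors.

2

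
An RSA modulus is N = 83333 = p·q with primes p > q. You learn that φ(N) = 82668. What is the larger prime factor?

φ(n) = (p−1)(q−1) = n − (p+q) + 1, so p + q = 83333 − 82668 + 1 = 666.
p and q are the roots of t² − 666t + 83333 = 0.
Discriminant: 666² − 4·83333 = 443556 − 333332 = 110224; √110224 = 332.
q = (666 − 332)/2 = 167, p = (666 + 332)/2 = 499.
Check: 167 · 499 = 83333.

499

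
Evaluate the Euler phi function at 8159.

7920

Factor: 8159 = 41 · 199.
φ(8159) = (41−1) · (199−1) = 40 · 198 = 7920.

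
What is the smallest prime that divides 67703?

67703 is odd.
Digit sum 23, not divisible by 3.
Ends in 3: not divisible by 5.
7: 67703 = 7·9671 + 6
11: 67703 = 11·6154 + 9
13: 67703 = 13·5207 + 12
17: 67703 = 17·3982 + 9
19: 67703 = 19·3563 + 6
23: 67703 = 23·2943 + 14
29: 67703 = 29·2334 + 17
31: 67703 = 31·2183 + 30
37: 67703 = 37·1829 + 30
41: 67703 = 41·1651 + 12
43: 67703 = 43·1574 + 21
47: 67703 = 47·1440 + 23
53: 67703 = 53·1277 + 22
59: 67703 = 59·1147 + 30
61: 67703 = 61·1109 + 54
67: 67703 = 67·1010 + 33
71: 67703 = 71·953 + 40
73: 67703 = 73·927 + 32
79: 67703 = 79·857

79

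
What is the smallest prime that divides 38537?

89

38537 is odd.
Digit sum 26, not divisible by 3.
Ends in 7: not divisible by 5.
7: 38537 = 7·5505 + 2
11: 38537 = 11·3503 + 4
13: 38537 = 13·2964 + 5
17: 38537 = 17·2266 + 15
19: 38537 = 19·2028 + 5
23: 38537 = 23·1675 + 12
29: 38537 = 29·1328 + 25
31: 38537 = 31·1243 + 4
37: 38537 = 37·1041 + 20
41: 38537 = 41·939 + 38
43: 38537 = 43·896 + 9
47: 38537 = 47·819 + 44
53: 38537 = 53·727 + 6
59: 38537 = 59·653 + 10
61: 38537 = 61·631 + 46
67: 38537 = 67·575 + 12
71: 38537 = 71·542 + 55
73: 38537 = 73·527 + 66
79: 38537 = 79·487 + 64
83: 38537 = 83·464 + 25
89: 38537 = 89·433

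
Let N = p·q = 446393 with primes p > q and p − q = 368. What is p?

877

Since p = q + 368, we have 446393 = q(q + 368), so q² + 368q − 446393 = 0.
Discriminant: 368² + 4·446393 = 135424 + 1785572 = 1920996; √1920996 = 1386.
q = (−368 + 1386)/2 = 509, and p = q + 368 = 877.
Check: 509 · 877 = 446393.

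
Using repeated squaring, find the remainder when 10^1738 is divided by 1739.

10^1 ≡ 10 (mod 1739)
10^2 ≡ 10^2 = 100 ≡ 100 (mod 1739)
10^4 ≡ 100^2 = 10000 ≡ 1305 (mod 1739)
10^8 ≡ 1305^2 = 1703025 ≡ 544 (mod 1739)
10^16 ≡ 544^2 = 295936 ≡ 306 (mod 1739)
10^32 ≡ 306^2 = 93636 ≡ 1469 (mod 1739)
10^64 ≡ 1469^2 = 2157961 ≡ 1601 (mod 1739)
10^128 ≡ 1601^2 = 2563201 ≡ 1654 (mod 1739)
10^256 ≡ 1654^2 = 2735716 ≡ 269 (mod 1739)
10^512 ≡ 269^2 = 72361 ≡ 1062 (mod 1739)
10^1024 ≡ 1062^2 = 1127844 ≡ 972 (mod 1739)
1738 = 1024 + 512 + 128 + 64 + 8 + 2 in binary powers of 2.
So 10^1738 ≡ 972 · 1062 · 1654 · 1601 · 544 · 100 ≡ 1231 (mod 1739).
Since 1231 ≠ 1, base 10 is a Fermat witness: 1739 is composite.

1231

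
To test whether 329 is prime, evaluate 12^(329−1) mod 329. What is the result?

121

12^1 ≡ 12 (mod 329)
12^2 ≡ 12^2 = 144 ≡ 144 (mod 329)
12^4 ≡ 144^2 = 20736 ≡ 9 (mod 329)
12^8 ≡ 9^2 = 81 ≡ 81 (mod 329)
12^16 ≡ 81^2 = 6561 ≡ 310 (mod 329)
12^32 ≡ 310^2 = 96100 ≡ 32 (mod 329)
12^64 ≡ 32^2 = 1024 ≡ 37 (mod 329)
12^128 ≡ 37^2 = 1369 ≡ 53 (mod 329)
12^256 ≡ 53^2 = 2809 ≡ 177 (mod 329)
328 = 256 + 64 + 8 in binary powers of 2.
So 12^328 ≡ 177 · 37 · 81 ≡ 121 (mod 329).
Since 121 ≠ 1, base 12 is a Fermat witness: 329 is composite.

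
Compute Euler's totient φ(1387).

Factor: 1387 = 19 · 73.
φ(1387) = (19−1) · (73−1) = 18 · 72 = 1296.

1296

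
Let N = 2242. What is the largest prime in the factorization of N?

2242 = 2 · 1121
1121 = 19 · 59
59 is prime.
So 2242 = 2 · 19 · 59; the largest prime factor is 59.

59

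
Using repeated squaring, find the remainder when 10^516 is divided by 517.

397

10^1 ≡ 10 (mod 517)
10^2 ≡ 10^2 = 100 ≡ 100 (mod 517)
10^4 ≡ 100^2 = 10000 ≡ 177 (mod 517)
10^8 ≡ 177^2 = 31329 ≡ 309 (mod 517)
10^16 ≡ 309^2 = 95481 ≡ 353 (mod 517)
10^32 ≡ 353^2 = 124609 ≡ 12 (mod 517)
10^64 ≡ 12^2 = 144 ≡ 144 (mod 517)
10^128 ≡ 144^2 = 20736 ≡ 56 (mod 517)
10^256 ≡ 56^2 = 3136 ≡ 34 (mod 517)
10^512 ≡ 34^2 = 1156 ≡ 122 (mod 517)
516 = 512 + 4 in binary powers of 2.
So 10^516 ≡ 122 · 177 ≡ 397 (mod 517).
Since 397 ≠ 1, base 10 is a Fermat witness: 517 is composite.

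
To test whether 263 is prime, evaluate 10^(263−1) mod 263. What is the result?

1

10^1 ≡ 10 (mod 263)
10^2 ≡ 10^2 = 100 ≡ 100 (mod 263)
10^4 ≡ 100^2 = 10000 ≡ 6 (mod 263)
10^8 ≡ 6^2 = 36 ≡ 36 (mod 263)
10^16 ≡ 36^2 = 1296 ≡ 244 (mod 263)
10^32 ≡ 244^2 = 59536 ≡ 98 (mod 263)
10^64 ≡ 98^2 = 9604 ≡ 136 (mod 263)
10^128 ≡ 136^2 = 18496 ≡ 86 (mod 263)
10^256 ≡ 86^2 = 7396 ≡ 32 (mod 263)
262 = 256 + 4 + 2 in binary powers of 2.
So 10^262 ≡ 32 · 6 · 100 ≡ 1 (mod 263).
Since the result is 1, base 10 gives no evidence that 263 is composite.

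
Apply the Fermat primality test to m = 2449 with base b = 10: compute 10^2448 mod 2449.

10^1 ≡ 10 (mod 2449)
10^2 ≡ 10^2 = 100 ≡ 100 (mod 2449)
10^4 ≡ 100^2 = 10000 ≡ 204 (mod 2449)
10^8 ≡ 204^2 = 41616 ≡ 2432 (mod 2449)
10^16 ≡ 2432^2 = 5914624 ≡ 289 (mod 2449)
10^32 ≡ 289^2 = 83521 ≡ 255 (mod 2449)
10^64 ≡ 255^2 = 65025 ≡ 1351 (mod 2449)
10^128 ≡ 1351^2 = 1825201 ≡ 696 (mod 2449)
10^256 ≡ 696^2 = 484416 ≡ 1963 (mod 2449)
10^512 ≡ 1963^2 = 3853369 ≡ 1092 (mod 2449)
10^1024 ≡ 1092^2 = 1192464 ≡ 2250 (mod 2449)
10^2048 ≡ 2250^2 = 5062500 ≡ 417 (mod 2449)
2448 = 2048 + 256 + 128 + 16 in binary powers of 2.
So 10^2448 ≡ 417 · 1963 · 696 · 289 ≡ 1310 (mod 2449).
Since 1310 ≠ 1, base 10 is a Fermat witness: 2449 is composite.

1310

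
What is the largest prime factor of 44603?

44603 = 13 · 3431
3431 = 47 · 73
73 is prime.
So 44603 = 13 · 47 · 73; the largest prime factor is 73.

73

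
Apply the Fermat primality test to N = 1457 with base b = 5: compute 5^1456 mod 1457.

36

5^1 ≡ 5 (mod 1457)
5^2 ≡ 5^2 = 25 ≡ 25 (mod 1457)
5^4 ≡ 25^2 = 625 ≡ 625 (mod 1457)
5^8 ≡ 625^2 = 390625 ≡ 149 (mod 1457)
5^16 ≡ 149^2 = 22201 ≡ 346 (mod 1457)
5^32 ≡ 346^2 = 119716 ≡ 242 (mod 1457)
5^64 ≡ 242^2 = 58564 ≡ 284 (mod 1457)
5^128 ≡ 284^2 = 80656 ≡ 521 (mod 1457)
5^256 ≡ 521^2 = 271441 ≡ 439 (mod 1457)
5^512 ≡ 439^2 = 192721 ≡ 397 (mod 1457)
5^1024 ≡ 397^2 = 157609 ≡ 253 (mod 1457)
1456 = 1024 + 256 + 128 + 32 + 16 in binary powers of 2.
So 5^1456 ≡ 253 · 439 · 521 · 242 · 346 ≡ 36 (mod 1457).
Since 36 ≠ 1, base 5 is a Fermat witness: 1457 is composite.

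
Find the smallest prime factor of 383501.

31

383501 is odd.
Digit sum 20, not divisible by 3.
Ends in 1: not divisible by 5.
7: 383501 = 7·54785 + 6
11: 383501 = 11·34863 + 8
13: 383501 = 13·29500 + 1
17: 383501 = 17·22558 + 15
19: 383501 = 19·20184 + 5
23: 383501 = 23·16673 + 22
29: 383501 = 29·13224 + 5
31: 383501 = 31·12371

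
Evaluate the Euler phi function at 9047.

Factor: 9047 = 83 · 109.
φ(9047) = (83−1) · (109−1) = 82 · 108 = 8856.

8856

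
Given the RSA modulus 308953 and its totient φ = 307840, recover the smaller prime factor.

φ(n) = (p−1)(q−1) = n − (p+q) + 1, so p + q = 308953 − 307840 + 1 = 1114.
p and q are the roots of t² − 1114t + 308953 = 0.
Discriminant: 1114² − 4·308953 = 1240996 − 1235812 = 5184; √5184 = 72.
q = (1114 − 72)/2 = 521, p = (1114 + 72)/2 = 593.
Check: 521 · 593 = 308953.

521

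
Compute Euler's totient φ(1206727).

Factor: 1206727 = 59 · 113 · 181.
φ(1206727) = (59−1) · (113−1) · (181−1) = 58 · 112 · 180 = 1169280.

1169280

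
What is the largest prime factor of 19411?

59

19411 = 7 · 2773
2773 = 47 · 59
59 is prime.
So 19411 = 7 · 47 · 59; the largest prime factor is 59.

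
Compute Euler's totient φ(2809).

Factor: 2809 = 53^2.
φ(2809) = 53^1·(53−1) = 2756.

2756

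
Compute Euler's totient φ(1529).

Factor: 1529 = 11 · 139.
φ(1529) = (11−1) · (139−1) = 10 · 138 = 1380.

1380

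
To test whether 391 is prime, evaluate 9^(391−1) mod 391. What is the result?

9^1 ≡ 9 (mod 391)
9^2 ≡ 9^2 = 81 ≡ 81 (mod 391)
9^4 ≡ 81^2 = 6561 ≡ 305 (mod 391)
9^8 ≡ 305^2 = 93025 ≡ 358 (mod 391)
9^16 ≡ 358^2 = 128164 ≡ 307 (mod 391)
9^32 ≡ 307^2 = 94249 ≡ 18 (mod 391)
9^64 ≡ 18^2 = 324 ≡ 324 (mod 391)
9^128 ≡ 324^2 = 104976 ≡ 188 (mod 391)
9^256 ≡ 188^2 = 35344 ≡ 154 (mod 391)
390 = 256 + 128 + 4 + 2 in binary powers of 2.
So 9^390 ≡ 154 · 188 · 305 · 81 ≡ 123 (mod 391).
Since 123 ≠ 1, base 9 is a Fermat witness: 391 is composite.

123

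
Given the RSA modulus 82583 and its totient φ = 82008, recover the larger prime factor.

φ(n) = (p−1)(q−1) = n − (p+q) + 1, so p + q = 82583 − 82008 + 1 = 576.
p and q are the roots of t² − 576t + 82583 = 0.
Discriminant: 576² − 4·82583 = 331776 − 330332 = 1444; √1444 = 38.
q = (576 − 38)/2 = 269, p = (576 + 38)/2 = 307.
Check: 269 · 307 = 82583.

307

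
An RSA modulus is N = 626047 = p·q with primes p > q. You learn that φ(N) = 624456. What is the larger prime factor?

883

φ(n) = (p−1)(q−1) = n − (p+q) + 1, so p + q = 626047 − 624456 + 1 = 1592.
p and q are the roots of t² − 1592t + 626047 = 0.
Discriminant: 1592² − 4·626047 = 2534464 − 2504188 = 30276; √30276 = 174.
q = (1592 − 174)/2 = 709, p = (1592 + 174)/2 = 883.
Check: 709 · 883 = 626047.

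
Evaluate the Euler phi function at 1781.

1632

Factor: 1781 = 13 · 137.
φ(1781) = (13−1) · (137−1) = 12 · 136 = 1632.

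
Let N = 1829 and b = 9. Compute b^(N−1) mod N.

1661

9^1 ≡ 9 (mod 1829)
9^2 ≡ 9^2 = 81 ≡ 81 (mod 1829)
9^4 ≡ 81^2 = 6561 ≡ 1074 (mod 1829)
9^8 ≡ 1074^2 = 1153476 ≡ 1206 (mod 1829)
9^16 ≡ 1206^2 = 1454436 ≡ 381 (mod 1829)
9^32 ≡ 381^2 = 145161 ≡ 670 (mod 1829)
9^64 ≡ 670^2 = 448900 ≡ 795 (mod 1829)
9^128 ≡ 795^2 = 632025 ≡ 1020 (mod 1829)
9^256 ≡ 1020^2 = 1040400 ≡ 1528 (mod 1829)
9^512 ≡ 1528^2 = 2334784 ≡ 980 (mod 1829)
9^1024 ≡ 980^2 = 960400 ≡ 175 (mod 1829)
1828 = 1024 + 512 + 256 + 32 + 4 in binary powers of 2.
So 9^1828 ≡ 175 · 980 · 1528 · 670 · 1074 ≡ 1661 (mod 1829).
Since 1661 ≠ 1, base 9 is a Fermat witness: 1829 is composite.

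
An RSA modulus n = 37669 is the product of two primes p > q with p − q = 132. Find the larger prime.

Since p = q + 132, we have 37669 = q(q + 132), so q² + 132q − 37669 = 0.
Discriminant: 132² + 4·37669 = 17424 + 150676 = 168100; √168100 = 410.
q = (−132 + 410)/2 = 139, and p = q + 132 = 271.
Check: 139 · 271 = 37669.

271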